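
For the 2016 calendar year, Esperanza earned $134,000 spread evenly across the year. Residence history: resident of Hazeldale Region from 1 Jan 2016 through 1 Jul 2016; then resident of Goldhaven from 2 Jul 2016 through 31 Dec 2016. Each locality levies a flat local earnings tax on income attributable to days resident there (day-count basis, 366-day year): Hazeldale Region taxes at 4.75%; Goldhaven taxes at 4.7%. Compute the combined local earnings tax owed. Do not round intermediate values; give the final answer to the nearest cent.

$6,331.50

Hazeldale Region, 1 Jan – 1 Jul 2016: 183 days → $134,000 × 4.75% × 183/366 = $3,182.5000
Goldhaven, 2 Jul – 31 Dec 2016: 183 days → $134,000 × 4.7% × 183/366 = $3,149.0000
Total = $6,331.5000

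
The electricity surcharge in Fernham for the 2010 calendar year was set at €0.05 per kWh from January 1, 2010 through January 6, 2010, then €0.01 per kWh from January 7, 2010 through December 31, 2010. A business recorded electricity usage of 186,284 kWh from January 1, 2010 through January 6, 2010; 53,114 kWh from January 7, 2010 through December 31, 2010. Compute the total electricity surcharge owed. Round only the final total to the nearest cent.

€9,845.34

January 1 – January 6, 2010: 186,284 kWh at €0.05/kWh → €9,314.20
January 7 – December 31, 2010: 53,114 kWh at €0.01/kWh → €531.14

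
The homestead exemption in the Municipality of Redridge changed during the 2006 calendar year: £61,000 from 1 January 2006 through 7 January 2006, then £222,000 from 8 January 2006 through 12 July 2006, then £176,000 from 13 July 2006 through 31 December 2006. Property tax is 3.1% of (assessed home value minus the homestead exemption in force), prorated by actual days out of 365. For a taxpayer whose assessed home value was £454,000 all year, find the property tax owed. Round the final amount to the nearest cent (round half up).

1 January – 7 January 2006: 7 days, exemption £61,000 → (£454,000 − £61,000) × 3.1% × 7/365 = £233.6466
8 January – 12 July 2006: 186 days, exemption £222,000 → (£454,000 − £222,000) × 3.1% × 186/365 = £3,664.9644
13 July – 31 December 2006: 172 days, exemption £176,000 → (£454,000 − £176,000) × 3.1% × 172/365 = £4,061.0849
Total = £7,959.6959

£7,959.70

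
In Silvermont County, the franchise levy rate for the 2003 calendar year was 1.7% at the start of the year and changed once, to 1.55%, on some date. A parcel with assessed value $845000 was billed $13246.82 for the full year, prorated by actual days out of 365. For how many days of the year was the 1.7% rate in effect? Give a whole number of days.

Let d = days at the first rate; then 365 − d days at the second rate.
$845000 × [1.7%·d + 1.55%·(365−d)] / 365 = $13246.82
Solving gives d = 43, so the new rate took effect on February 13, 2003.

43 days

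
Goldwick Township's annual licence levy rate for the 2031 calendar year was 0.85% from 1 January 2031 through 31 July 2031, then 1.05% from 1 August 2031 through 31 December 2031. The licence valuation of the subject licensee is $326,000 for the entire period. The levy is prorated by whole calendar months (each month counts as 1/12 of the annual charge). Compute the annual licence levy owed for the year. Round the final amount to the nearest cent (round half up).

1 January – 31 July 2031: 7 months at 0.85% → $326,000 × 0.85% × 7/12 = $1,616.4167
1 August – 31 December 2031: 5 months at 1.05% → $326,000 × 1.05% × 5/12 = $1,426.2500
Total = $3,042.6667

$3,042.67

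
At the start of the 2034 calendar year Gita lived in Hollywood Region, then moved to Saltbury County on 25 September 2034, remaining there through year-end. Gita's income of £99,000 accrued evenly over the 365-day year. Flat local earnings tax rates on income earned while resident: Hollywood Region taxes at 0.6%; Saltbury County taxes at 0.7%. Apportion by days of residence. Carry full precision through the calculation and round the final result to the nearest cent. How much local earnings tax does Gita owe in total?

£620.58

Hollywood Region, 1 January – 24 September 2034: 267 days → £99,000 × 0.6% × 267/365 = £434.5151
Saltbury County, 25 September – 31 December 2034: 98 days → £99,000 × 0.7% × 98/365 = £186.0658
Total = £620.5808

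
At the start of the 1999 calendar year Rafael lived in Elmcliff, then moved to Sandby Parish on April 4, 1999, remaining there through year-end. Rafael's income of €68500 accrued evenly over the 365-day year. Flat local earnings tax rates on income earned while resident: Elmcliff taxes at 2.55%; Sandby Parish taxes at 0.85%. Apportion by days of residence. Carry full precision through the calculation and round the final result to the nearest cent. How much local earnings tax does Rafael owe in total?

Elmcliff, January 1 – April 3, 1999: 93 days → €68500 × 2.55% × 93/365 = €445.0623
Sandby Parish, April 4 – December 31, 1999: 272 days → €68500 × 0.85% × 272/365 = €433.8959
Total = €878.9582

€878.96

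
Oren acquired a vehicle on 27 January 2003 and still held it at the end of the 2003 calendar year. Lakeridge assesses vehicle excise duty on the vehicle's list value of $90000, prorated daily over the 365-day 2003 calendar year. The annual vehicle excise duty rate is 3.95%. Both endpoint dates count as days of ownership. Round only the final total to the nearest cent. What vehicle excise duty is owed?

Days held (27 January – 31 December 2003): 339 out of 365
Tax = $90000 × 3.95% × 339/365 = $3301.7671

$3301.77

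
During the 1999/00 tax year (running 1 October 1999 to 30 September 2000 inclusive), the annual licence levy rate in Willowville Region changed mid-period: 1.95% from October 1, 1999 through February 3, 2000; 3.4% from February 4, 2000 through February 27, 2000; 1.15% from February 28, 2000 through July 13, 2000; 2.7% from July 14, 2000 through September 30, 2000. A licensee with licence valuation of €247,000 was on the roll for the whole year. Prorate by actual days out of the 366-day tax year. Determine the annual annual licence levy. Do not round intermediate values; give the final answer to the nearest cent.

October 1, 1999 – February 3, 2000: 126 days at 1.95% → €247,000 × 1.95% × 126/366 = €1,658.1393
February 4 – February 27, 2000: 24 days at 3.4% → €247,000 × 3.4% × 24/366 = €550.6885
February 28 – July 13, 2000: 137 days at 1.15% → €247,000 × 1.15% × 137/366 = €1,063.2473
July 14 – September 30, 2000: 79 days at 2.7% → €247,000 × 2.7% × 79/366 = €1,439.4836
Total = €4,711.5587

€4,711.56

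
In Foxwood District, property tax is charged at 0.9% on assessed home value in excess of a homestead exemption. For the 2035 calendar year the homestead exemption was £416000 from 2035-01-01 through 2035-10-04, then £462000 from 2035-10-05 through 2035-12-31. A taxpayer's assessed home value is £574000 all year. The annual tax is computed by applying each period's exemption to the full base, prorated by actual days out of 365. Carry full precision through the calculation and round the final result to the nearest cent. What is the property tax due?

2035-01-01 to 2035-10-04: 277 days, exemption £416000 → (£574000 − £416000) × 0.9% × 277/365 = £1079.1616
2035-10-05 to 2035-12-31: 88 days, exemption £462000 → (£574000 − £462000) × 0.9% × 88/365 = £243.0247
Total = £1322.1863

£1322.19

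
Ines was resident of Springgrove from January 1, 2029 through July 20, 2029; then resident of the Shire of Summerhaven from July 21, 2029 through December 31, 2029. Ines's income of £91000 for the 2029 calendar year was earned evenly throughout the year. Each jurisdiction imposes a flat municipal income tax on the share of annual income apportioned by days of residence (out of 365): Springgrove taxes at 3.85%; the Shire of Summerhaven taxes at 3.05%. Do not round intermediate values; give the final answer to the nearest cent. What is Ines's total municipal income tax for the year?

Springgrove, January 1 – July 20, 2029: 201 days → £91000 × 3.85% × 201/365 = £1929.3247
The Shire of Summerhaven, July 21 – December 31, 2029: 164 days → £91000 × 3.05% × 164/365 = £1247.0740
Total = £3176.3986

£3176.40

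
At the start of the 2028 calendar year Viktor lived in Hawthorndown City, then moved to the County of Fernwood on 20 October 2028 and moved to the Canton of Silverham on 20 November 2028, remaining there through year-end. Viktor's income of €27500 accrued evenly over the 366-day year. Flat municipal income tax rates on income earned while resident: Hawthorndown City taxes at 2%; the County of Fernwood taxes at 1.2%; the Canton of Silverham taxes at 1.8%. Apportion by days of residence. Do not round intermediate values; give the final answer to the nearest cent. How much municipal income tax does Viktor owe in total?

Hawthorndown City, 1 January – 19 October 2028: 293 days → €27500 × 2% × 293/366 = €440.3005
The County of Fernwood, 20 October – 19 November 2028: 31 days → €27500 × 1.2% × 31/366 = €27.9508
The Canton of Silverham, 20 November – 31 December 2028: 42 days → €27500 × 1.8% × 42/366 = €56.8033
Total = €525.0546

€525.05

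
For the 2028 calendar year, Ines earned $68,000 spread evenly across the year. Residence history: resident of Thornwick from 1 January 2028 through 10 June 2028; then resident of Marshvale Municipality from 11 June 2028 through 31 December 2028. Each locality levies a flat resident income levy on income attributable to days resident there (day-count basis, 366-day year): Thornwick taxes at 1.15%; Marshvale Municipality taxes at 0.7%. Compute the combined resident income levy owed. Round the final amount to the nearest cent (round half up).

Thornwick, 1 January – 10 June 2028: 162 days → $68,000 × 1.15% × 162/366 = $346.1311
Marshvale Municipality, 11 June – 31 December 2028: 204 days → $68,000 × 0.7% × 204/366 = $265.3115
Total = $611.4426

$611.44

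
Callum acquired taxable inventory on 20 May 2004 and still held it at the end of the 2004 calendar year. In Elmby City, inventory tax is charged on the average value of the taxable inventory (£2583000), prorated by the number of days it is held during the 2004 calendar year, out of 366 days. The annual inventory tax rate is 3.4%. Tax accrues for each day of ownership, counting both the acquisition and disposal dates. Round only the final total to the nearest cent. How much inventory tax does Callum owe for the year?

£54228.89

Days held (20 May – 31 December 2004): 226 out of 366
Tax = £2583000 × 3.4% × 226/366 = £54228.8852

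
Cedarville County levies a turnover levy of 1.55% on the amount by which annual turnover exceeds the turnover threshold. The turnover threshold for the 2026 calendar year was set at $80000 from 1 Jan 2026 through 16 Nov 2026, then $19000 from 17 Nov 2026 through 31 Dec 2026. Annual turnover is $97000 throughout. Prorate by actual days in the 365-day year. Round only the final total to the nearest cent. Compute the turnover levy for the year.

1 Jan – 16 Nov 2026: 320 days, exemption $80000 → ($97000 − $80000) × 1.55% × 320/365 = $231.0137
17 Nov – 31 Dec 2026: 45 days, exemption $19000 → ($97000 − $19000) × 1.55% × 45/365 = $149.0548
Total = $380.0685

$380.07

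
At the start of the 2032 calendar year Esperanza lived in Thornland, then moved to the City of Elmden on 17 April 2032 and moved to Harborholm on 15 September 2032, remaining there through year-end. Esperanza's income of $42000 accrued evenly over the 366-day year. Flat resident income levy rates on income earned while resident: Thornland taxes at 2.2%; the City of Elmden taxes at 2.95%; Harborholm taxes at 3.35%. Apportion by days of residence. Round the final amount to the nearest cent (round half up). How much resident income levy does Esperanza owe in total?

Thornland, 1 January – 16 April 2032: 107 days → $42000 × 2.2% × 107/366 = $270.1311
The City of Elmden, 17 April – 14 September 2032: 151 days → $42000 × 2.95% × 151/366 = $511.1721
Harborholm, 15 September – 31 December 2032: 108 days → $42000 × 3.35% × 108/366 = $415.1803
Total = $1196.4836

$1196.48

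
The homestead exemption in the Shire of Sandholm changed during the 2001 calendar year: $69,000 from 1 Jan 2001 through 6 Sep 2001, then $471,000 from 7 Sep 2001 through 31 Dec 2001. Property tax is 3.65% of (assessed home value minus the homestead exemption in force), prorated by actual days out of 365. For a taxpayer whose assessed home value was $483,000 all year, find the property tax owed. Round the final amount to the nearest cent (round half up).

1 Jan – 6 Sep 2001: 249 days, exemption $69,000 → ($483,000 − $69,000) × 3.65% × 249/365 = $10,308.6000
7 Sep – 31 Dec 2001: 116 days, exemption $471,000 → ($483,000 − $471,000) × 3.65% × 116/365 = $139.2000
Total = $10,447.8000

$10,447.80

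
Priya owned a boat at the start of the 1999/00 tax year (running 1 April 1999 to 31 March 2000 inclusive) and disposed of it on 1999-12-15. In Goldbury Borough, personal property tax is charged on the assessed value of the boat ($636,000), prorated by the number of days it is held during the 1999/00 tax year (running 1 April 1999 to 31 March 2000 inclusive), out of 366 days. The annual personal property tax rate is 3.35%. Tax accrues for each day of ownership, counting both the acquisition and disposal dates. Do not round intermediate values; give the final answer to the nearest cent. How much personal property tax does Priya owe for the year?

Days held (1999-04-01 to 1999-12-15): 259 out of 366
Tax = $636,000 × 3.35% × 259/366 = $15,077.1967

$15,077.20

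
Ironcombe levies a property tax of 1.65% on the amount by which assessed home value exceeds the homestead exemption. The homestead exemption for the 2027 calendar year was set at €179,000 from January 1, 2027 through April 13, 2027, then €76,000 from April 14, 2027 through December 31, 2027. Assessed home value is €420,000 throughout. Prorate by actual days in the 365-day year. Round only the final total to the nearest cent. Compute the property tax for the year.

€5,196.42

January 1 – April 13, 2027: 103 days, exemption €179,000 → (€420,000 − €179,000) × 1.65% × 103/365 = €1,122.1356
April 14 – December 31, 2027: 262 days, exemption €76,000 → (€420,000 − €76,000) × 1.65% × 262/365 = €4,074.2795
Total = €5,196.4151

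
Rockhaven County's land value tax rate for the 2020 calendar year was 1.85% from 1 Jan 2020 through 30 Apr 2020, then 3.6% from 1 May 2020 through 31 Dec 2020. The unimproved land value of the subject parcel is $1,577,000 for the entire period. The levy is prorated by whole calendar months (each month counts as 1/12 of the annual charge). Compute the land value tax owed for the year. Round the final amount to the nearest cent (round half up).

$47,572.83

1 Jan – 30 Apr 2020: 4 months at 1.85% → $1,577,000 × 1.85% × 4/12 = $9,724.8333
1 May – 31 Dec 2020: 8 months at 3.6% → $1,577,000 × 3.6% × 8/12 = $37,848.0000
Total = $47,572.8333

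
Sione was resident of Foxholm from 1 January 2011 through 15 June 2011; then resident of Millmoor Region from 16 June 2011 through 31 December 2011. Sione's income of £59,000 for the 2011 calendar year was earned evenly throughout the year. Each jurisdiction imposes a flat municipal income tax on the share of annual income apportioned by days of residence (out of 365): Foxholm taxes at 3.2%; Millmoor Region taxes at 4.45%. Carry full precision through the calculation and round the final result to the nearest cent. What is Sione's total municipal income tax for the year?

£2,290.09

Foxholm, 1 January – 15 June 2011: 166 days → £59,000 × 3.2% × 166/365 = £858.6521
Millmoor Region, 16 June – 31 December 2011: 199 days → £59,000 × 4.45% × 199/365 = £1,431.4370
Total = £2,290.0890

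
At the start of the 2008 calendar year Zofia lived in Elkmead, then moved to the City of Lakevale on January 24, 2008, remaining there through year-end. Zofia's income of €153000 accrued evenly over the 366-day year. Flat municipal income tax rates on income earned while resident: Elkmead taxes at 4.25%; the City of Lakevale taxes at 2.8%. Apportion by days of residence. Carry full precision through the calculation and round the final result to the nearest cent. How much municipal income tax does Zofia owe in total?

€4423.41

Elkmead, January 1 – January 23, 2008: 23 days → €153000 × 4.25% × 23/366 = €408.6270
The City of Lakevale, January 24 – December 31, 2008: 343 days → €153000 × 2.8% × 343/366 = €4014.7869
Total = €4423.4139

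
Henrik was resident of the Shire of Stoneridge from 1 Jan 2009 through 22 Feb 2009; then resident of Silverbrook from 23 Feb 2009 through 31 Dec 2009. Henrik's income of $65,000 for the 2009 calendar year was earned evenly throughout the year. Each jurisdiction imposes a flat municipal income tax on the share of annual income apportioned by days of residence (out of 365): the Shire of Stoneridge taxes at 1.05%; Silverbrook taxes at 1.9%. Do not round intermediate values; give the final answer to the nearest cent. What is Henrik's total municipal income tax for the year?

$1,154.77

The Shire of Stoneridge, 1 Jan – 22 Feb 2009: 53 days → $65,000 × 1.05% × 53/365 = $99.1027
Silverbrook, 23 Feb – 31 Dec 2009: 312 days → $65,000 × 1.9% × 312/365 = $1,055.6712
Total = $1,154.7740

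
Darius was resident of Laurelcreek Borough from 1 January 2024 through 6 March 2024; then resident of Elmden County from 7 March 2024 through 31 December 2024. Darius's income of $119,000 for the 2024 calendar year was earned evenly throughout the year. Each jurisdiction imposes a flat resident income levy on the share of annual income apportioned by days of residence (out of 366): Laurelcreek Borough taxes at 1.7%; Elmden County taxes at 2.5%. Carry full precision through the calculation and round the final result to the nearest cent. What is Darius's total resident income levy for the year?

Laurelcreek Borough, 1 January – 6 March 2024: 66 days → $119,000 × 1.7% × 66/366 = $364.8033
Elmden County, 7 March – 31 December 2024: 300 days → $119,000 × 2.5% × 300/366 = $2,438.5246
Total = $2,803.3279

$2,803.33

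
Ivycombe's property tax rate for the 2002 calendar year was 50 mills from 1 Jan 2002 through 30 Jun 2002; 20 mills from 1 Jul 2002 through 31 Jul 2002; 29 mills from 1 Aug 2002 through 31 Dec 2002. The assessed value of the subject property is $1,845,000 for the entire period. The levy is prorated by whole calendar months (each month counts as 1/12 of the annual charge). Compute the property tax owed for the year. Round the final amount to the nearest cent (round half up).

$71,493.75

1 Jan – 30 Jun 2002: 6 months at 50 mills → $1,845,000 × 5% × 6/12 = $46,125.0000
1 Jul – 31 Jul 2002: 1 month at 20 mills → $1,845,000 × 2% × 1/12 = $3,075.0000
1 Aug – 31 Dec 2002: 5 months at 29 mills → $1,845,000 × 2.9% × 5/12 = $22,293.7500
Total = $71,493.7500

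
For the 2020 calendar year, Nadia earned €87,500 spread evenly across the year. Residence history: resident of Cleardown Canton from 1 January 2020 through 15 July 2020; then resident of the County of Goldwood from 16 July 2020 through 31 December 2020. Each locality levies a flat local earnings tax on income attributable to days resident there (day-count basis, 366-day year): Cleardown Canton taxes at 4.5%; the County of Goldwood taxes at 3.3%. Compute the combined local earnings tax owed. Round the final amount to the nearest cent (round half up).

Cleardown Canton, 1 January – 15 July 2020: 197 days → €87,500 × 4.5% × 197/366 = €2,119.3648
The County of Goldwood, 16 July – 31 December 2020: 169 days → €87,500 × 3.3% × 169/366 = €1,333.2992
Total = €3,452.6639

€3,452.66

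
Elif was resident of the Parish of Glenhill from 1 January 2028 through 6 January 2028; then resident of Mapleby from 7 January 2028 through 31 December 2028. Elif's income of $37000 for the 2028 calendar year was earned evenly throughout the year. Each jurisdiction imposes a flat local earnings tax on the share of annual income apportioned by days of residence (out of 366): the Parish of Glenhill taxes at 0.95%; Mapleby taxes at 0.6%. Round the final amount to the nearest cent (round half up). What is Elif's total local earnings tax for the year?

$224.12

The Parish of Glenhill, 1 January – 6 January 2028: 6 days → $37000 × 0.95% × 6/366 = $5.7623
Mapleby, 7 January – 31 December 2028: 360 days → $37000 × 0.6% × 360/366 = $218.3607
Total = $224.1230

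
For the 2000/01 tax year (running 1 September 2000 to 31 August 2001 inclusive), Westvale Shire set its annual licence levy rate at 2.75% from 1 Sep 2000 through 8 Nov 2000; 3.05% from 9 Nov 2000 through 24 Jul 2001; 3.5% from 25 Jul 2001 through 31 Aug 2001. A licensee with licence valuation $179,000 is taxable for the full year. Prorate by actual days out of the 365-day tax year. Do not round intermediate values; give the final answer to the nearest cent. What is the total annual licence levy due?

1 Sep – 8 Nov 2000: 69 days at 2.75% → $179,000 × 2.75% × 69/365 = $930.5548
9 Nov 2000 – 24 Jul 2001: 258 days at 3.05% → $179,000 × 3.05% × 258/365 = $3,859.0438
25 Jul – 31 Aug 2001: 38 days at 3.5% → $179,000 × 3.5% × 38/365 = $652.2466
Total = $5,441.8452

$5,441.85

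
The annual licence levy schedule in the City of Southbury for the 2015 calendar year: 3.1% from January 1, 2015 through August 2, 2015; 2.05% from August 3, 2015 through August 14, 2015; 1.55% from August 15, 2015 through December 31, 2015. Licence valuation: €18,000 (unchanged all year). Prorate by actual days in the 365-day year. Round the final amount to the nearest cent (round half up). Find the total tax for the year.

€445.54

January 1 – August 2, 2015: 214 days at 3.1% → €18,000 × 3.1% × 214/365 = €327.1562
August 3 – August 14, 2015: 12 days at 2.05% → €18,000 × 2.05% × 12/365 = €12.1315
August 15 – December 31, 2015: 139 days at 1.55% → €18,000 × 1.55% × 139/365 = €106.2493
Total = €445.5370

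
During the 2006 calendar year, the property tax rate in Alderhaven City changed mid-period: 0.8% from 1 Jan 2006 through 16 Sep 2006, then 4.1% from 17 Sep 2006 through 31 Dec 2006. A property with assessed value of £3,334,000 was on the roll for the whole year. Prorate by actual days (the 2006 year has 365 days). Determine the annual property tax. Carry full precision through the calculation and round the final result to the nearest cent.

1 Jan – 16 Sep 2006: 259 days at 0.8% → £3,334,000 × 0.8% × 259/365 = £18,926.1589
17 Sep – 31 Dec 2006: 106 days at 4.1% → £3,334,000 × 4.1% × 106/365 = £39,697.4356
Total = £58,623.5945

£58,623.59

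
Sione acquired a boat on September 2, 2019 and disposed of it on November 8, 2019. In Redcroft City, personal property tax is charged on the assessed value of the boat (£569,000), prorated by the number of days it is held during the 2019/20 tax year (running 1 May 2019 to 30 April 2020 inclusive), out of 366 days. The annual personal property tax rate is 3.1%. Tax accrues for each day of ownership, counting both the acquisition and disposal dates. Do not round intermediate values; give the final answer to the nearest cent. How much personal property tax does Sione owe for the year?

Days held (September 2 – November 8, 2019): 68 out of 366
Tax = £569,000 × 3.1% × 68/366 = £3,277.1913

£3,277.19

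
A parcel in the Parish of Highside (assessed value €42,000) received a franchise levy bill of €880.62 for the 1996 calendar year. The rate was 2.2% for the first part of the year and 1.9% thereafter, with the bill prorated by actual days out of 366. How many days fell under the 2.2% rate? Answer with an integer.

240 days

Let d = days at the first rate; then 366 − d days at the second rate.
€42,000 × [2.2%·d + 1.9%·(366−d)] / 366 = €880.62
Solving gives d = 240, so the new rate took effect on 28 Aug 1996.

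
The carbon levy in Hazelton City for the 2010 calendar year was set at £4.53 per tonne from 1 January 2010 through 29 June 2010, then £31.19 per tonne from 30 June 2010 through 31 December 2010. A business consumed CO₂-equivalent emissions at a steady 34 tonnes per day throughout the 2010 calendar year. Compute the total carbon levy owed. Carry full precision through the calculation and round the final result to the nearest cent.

1 January – 29 June 2010: 180 days × 34 tonnes/day = 6,120 tonnes at £4.53/tonne → £27,723.60
30 June – 31 December 2010: 185 days × 34 tonnes/day = 6,290 tonnes at £31.19/tonne → £196,185.10

£223,908.70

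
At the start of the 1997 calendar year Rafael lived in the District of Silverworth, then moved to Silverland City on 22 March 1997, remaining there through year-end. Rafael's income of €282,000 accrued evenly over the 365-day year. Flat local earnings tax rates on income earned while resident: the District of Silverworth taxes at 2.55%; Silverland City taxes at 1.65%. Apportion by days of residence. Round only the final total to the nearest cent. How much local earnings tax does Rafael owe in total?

€5,209.27

The District of Silverworth, 1 January – 21 March 1997: 80 days → €282,000 × 2.55% × 80/365 = €1,576.1096
Silverland City, 22 March – 31 December 1997: 285 days → €282,000 × 1.65% × 285/365 = €3,633.1644
Total = €5,209.2740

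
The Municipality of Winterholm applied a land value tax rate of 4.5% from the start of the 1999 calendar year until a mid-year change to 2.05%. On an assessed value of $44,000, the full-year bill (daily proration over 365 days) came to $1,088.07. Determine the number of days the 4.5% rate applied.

63 days

Let d = days at the first rate; then 365 − d days at the second rate.
$44,000 × [4.5%·d + 2.05%·(365−d)] / 365 = $1,088.07
Solving gives d = 63, so the new rate took effect on March 5, 1999.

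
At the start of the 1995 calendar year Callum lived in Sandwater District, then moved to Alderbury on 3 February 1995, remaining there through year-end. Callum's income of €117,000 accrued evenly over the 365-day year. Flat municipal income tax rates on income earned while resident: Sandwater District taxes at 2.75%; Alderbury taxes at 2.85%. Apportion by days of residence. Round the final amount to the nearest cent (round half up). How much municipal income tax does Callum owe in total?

€3,323.92

Sandwater District, 1 January – 2 February 1995: 33 days → €117,000 × 2.75% × 33/365 = €290.8973
Alderbury, 3 February – 31 December 1995: 332 days → €117,000 × 2.85% × 332/365 = €3,033.0247
Total = €3,323.9219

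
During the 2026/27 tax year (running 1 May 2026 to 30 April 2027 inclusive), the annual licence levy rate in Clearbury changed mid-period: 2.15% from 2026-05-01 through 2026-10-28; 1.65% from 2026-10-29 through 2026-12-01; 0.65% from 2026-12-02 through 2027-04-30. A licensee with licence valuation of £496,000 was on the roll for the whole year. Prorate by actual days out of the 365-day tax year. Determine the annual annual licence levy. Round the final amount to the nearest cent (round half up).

2026-05-01 to 2026-10-28: 181 days at 2.15% → £496,000 × 2.15% × 181/365 = £5,288.1753
2026-10-29 to 2026-12-01: 34 days at 1.65% → £496,000 × 1.65% × 34/365 = £762.3452
2026-12-02 to 2027-04-30: 150 days at 0.65% → £496,000 × 0.65% × 150/365 = £1,324.9315
Total = £7,375.4521

£7,375.45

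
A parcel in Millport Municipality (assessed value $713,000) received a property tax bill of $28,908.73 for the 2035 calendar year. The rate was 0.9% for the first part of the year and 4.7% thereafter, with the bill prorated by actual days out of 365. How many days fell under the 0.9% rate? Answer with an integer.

Let d = days at the first rate; then 365 − d days at the second rate.
$713,000 × [0.9%·d + 4.7%·(365−d)] / 365 = $28,908.73
Solving gives d = 62, so the new rate took effect on March 4, 2035.

62 days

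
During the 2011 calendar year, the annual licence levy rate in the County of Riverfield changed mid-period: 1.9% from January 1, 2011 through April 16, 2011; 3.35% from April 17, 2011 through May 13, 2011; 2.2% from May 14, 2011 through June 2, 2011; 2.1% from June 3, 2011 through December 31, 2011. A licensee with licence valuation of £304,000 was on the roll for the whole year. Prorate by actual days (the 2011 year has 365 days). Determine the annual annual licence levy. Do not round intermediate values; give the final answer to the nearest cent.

£6,505.18

January 1 – April 16, 2011: 106 days at 1.9% → £304,000 × 1.9% × 106/365 = £1,677.4137
April 17 – May 13, 2011: 27 days at 3.35% → £304,000 × 3.35% × 27/365 = £753.3370
May 14 – June 2, 2011: 20 days at 2.2% → £304,000 × 2.2% × 20/365 = £366.4658
June 3 – December 31, 2011: 212 days at 2.1% → £304,000 × 2.1% × 212/365 = £3,707.9671
Total = £6,505.1836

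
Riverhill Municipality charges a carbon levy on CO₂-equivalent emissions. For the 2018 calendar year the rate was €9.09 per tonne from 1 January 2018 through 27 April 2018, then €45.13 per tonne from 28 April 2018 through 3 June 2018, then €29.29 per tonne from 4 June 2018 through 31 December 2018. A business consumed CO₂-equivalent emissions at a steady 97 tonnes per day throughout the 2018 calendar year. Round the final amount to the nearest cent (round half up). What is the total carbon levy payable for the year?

1 January – 27 April 2018: 117 days × 97 tonnes/day = 11,349 tonnes at €9.09/tonne → €103,162.41
28 April – 3 June 2018: 37 days × 97 tonnes/day = 3,589 tonnes at €45.13/tonne → €161,971.57
4 June – 31 December 2018: 211 days × 97 tonnes/day = 20,467 tonnes at €29.29/tonne → €599,478.43

€864,612.41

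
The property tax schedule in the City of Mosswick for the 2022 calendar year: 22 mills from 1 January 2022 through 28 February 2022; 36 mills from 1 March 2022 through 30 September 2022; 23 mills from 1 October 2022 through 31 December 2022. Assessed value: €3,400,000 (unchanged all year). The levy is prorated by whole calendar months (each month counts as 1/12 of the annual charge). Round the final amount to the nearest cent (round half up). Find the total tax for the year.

€103,416.67

1 January – 28 February 2022: 2 months at 22 mills → €3,400,000 × 2.2% × 2/12 = €12,466.6667
1 March – 30 September 2022: 7 months at 36 mills → €3,400,000 × 3.6% × 7/12 = €71,400.0000
1 October – 31 December 2022: 3 months at 23 mills → €3,400,000 × 2.3% × 3/12 = €19,550.0000
Total = €103,416.6667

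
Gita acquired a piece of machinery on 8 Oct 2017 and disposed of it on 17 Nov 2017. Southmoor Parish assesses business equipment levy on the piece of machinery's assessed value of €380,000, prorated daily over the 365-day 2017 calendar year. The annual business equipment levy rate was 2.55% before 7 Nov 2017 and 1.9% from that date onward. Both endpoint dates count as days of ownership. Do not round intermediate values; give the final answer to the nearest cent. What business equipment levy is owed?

8 Oct – 6 Nov 2017: 30 days at 2.55% → €380,000 × 2.55% × 30/365 = €796.4384
7 Nov – 17 Nov 2017: 11 days at 1.9% → €380,000 × 1.9% × 11/365 = €217.5890
Total = €1,014.0274

€1,014.03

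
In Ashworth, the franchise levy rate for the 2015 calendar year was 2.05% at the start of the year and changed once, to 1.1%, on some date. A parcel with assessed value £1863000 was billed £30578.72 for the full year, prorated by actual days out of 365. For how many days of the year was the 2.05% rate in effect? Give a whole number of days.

Let d = days at the first rate; then 365 − d days at the second rate.
£1863000 × [2.05%·d + 1.1%·(365−d)] / 365 = £30578.72
Solving gives d = 208, so the new rate took effect on 28 July 2015.

208 days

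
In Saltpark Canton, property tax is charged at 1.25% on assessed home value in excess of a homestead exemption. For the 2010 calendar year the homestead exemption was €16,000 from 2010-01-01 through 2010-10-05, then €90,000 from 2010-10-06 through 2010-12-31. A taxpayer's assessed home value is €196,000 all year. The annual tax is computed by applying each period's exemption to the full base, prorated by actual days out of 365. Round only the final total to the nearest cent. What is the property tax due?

€2,029.52

2010-01-01 to 2010-10-05: 278 days, exemption €16,000 → (€196,000 − €16,000) × 1.25% × 278/365 = €1,713.6986
2010-10-06 to 2010-12-31: 87 days, exemption €90,000 → (€196,000 − €90,000) × 1.25% × 87/365 = €315.8219
Total = €2,029.5205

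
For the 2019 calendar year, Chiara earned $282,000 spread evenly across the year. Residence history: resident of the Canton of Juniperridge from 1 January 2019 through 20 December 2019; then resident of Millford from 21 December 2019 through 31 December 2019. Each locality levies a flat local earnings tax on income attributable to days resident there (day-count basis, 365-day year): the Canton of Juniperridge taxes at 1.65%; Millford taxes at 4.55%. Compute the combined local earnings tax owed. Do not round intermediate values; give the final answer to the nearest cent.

$4,899.46

The Canton of Juniperridge, 1 January – 20 December 2019: 354 days → $282,000 × 1.65% × 354/365 = $4,512.7726
Millford, 21 December – 31 December 2019: 11 days → $282,000 × 4.55% × 11/365 = $386.6877
Total = $4,899.4603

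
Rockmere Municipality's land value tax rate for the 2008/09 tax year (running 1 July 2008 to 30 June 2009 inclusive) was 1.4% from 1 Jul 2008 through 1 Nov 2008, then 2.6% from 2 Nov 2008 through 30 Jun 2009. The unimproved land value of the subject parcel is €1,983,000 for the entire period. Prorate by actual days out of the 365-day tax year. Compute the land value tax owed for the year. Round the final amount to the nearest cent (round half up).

€43,473.88

1 Jul – 1 Nov 2008: 124 days at 1.4% → €1,983,000 × 1.4% × 124/365 = €9,431.4740
2 Nov 2008 – 30 Jun 2009: 241 days at 2.6% → €1,983,000 × 2.6% × 241/365 = €34,042.4055
Total = €43,473.8795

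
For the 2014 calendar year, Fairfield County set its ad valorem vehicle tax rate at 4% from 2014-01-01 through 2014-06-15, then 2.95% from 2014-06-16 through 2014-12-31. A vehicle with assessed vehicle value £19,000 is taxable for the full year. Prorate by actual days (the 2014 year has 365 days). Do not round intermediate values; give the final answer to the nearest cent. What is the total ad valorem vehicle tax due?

2014-01-01 to 2014-06-15: 166 days at 4% → £19,000 × 4% × 166/365 = £345.6438
2014-06-16 to 2014-12-31: 199 days at 2.95% → £19,000 × 2.95% × 199/365 = £305.5877
Total = £651.2315

£651.23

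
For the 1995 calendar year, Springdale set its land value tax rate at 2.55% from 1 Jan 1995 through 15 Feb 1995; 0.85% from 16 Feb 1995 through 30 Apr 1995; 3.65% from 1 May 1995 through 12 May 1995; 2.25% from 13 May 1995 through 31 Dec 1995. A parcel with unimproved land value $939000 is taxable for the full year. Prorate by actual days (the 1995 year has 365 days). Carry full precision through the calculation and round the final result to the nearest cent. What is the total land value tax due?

1 Jan – 15 Feb 1995: 46 days at 2.55% → $939000 × 2.55% × 46/365 = $3017.6630
16 Feb – 30 Apr 1995: 74 days at 0.85% → $939000 × 0.85% × 74/365 = $1618.1671
1 May – 12 May 1995: 12 days at 3.65% → $939000 × 3.65% × 12/365 = $1126.8000
13 May – 31 Dec 1995: 233 days at 2.25% → $939000 × 2.25% × 233/365 = $13486.8699
Total = $19249.5000

$19249.50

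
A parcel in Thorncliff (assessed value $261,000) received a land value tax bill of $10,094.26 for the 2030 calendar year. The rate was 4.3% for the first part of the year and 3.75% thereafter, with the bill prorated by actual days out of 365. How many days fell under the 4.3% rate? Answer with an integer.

78 days

Let d = days at the first rate; then 365 − d days at the second rate.
$261,000 × [4.3%·d + 3.75%·(365−d)] / 365 = $10,094.26
Solving gives d = 78, so the new rate took effect on 20 Mar 2030.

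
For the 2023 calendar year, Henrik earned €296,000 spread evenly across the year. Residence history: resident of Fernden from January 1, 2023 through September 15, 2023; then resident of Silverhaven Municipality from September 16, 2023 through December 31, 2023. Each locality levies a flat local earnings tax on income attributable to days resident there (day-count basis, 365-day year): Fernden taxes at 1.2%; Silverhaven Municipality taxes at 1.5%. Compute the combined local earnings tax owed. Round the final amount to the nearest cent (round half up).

€3,812.32

Fernden, January 1 – September 15, 2023: 258 days → €296,000 × 1.2% × 258/365 = €2,510.7288
Silverhaven Municipality, September 16 – December 31, 2023: 107 days → €296,000 × 1.5% × 107/365 = €1,301.5890
Total = €3,812.3178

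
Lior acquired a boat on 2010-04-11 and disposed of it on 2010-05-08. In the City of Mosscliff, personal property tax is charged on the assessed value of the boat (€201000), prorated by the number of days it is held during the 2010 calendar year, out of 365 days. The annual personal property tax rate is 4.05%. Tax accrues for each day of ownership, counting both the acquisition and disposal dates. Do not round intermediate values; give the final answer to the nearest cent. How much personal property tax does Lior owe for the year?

Days held (2010-04-11 to 2010-05-08): 28 out of 365
Tax = €201000 × 4.05% × 28/365 = €624.4767

€624.48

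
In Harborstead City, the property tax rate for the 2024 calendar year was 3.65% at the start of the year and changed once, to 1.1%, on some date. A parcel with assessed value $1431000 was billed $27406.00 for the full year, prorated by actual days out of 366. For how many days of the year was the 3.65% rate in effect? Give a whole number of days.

117 days

Let d = days at the first rate; then 366 − d days at the second rate.
$1431000 × [3.65%·d + 1.1%·(366−d)] / 366 = $27406.00
Solving gives d = 117, so the new rate took effect on April 27, 2024.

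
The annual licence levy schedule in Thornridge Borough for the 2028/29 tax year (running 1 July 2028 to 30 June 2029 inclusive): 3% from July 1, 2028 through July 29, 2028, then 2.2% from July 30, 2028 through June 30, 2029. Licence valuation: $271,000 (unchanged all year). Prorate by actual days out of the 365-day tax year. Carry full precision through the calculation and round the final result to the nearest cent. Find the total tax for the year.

$6,134.25

July 1 – July 29, 2028: 29 days at 3% → $271,000 × 3% × 29/365 = $645.9452
July 30, 2028 – June 30, 2029: 336 days at 2.2% → $271,000 × 2.2% × 336/365 = $5,488.3068
Total = $6,134.2521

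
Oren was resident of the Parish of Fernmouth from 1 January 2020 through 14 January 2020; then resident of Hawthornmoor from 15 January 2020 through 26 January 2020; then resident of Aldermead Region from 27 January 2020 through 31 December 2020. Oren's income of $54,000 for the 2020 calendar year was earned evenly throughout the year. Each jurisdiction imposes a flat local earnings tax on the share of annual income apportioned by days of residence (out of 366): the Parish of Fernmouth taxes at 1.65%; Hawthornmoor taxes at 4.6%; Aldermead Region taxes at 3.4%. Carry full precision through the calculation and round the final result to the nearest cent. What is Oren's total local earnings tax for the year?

$1,821.10

The Parish of Fernmouth, 1 January – 14 January 2020: 14 days → $54,000 × 1.65% × 14/366 = $34.0820
Hawthornmoor, 15 January – 26 January 2020: 12 days → $54,000 × 4.6% × 12/366 = $81.4426
Aldermead Region, 27 January – 31 December 2020: 340 days → $54,000 × 3.4% × 340/366 = $1,705.5738
Total = $1,821.0984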